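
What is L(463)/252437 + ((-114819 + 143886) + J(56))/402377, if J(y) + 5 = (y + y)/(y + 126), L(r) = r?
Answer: 97796139881/1320472955737 ≈ 0.074061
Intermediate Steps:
J(y) = -5 + 2*y/(126 + y) (J(y) = -5 + (y + y)/(y + 126) = -5 + (2*y)/(126 + y) = -5 + 2*y/(126 + y))
L(463)/252437 + ((-114819 + 143886) + J(56))/402377 = 463/252437 + ((-114819 + 143886) + 3*(-210 - 1*56)/(126 + 56))/402377 = 463*(1/252437) + (29067 + 3*(-210 - 56)/182)*(1/402377) = 463/252437 + (29067 + 3*(1/182)*(-266))*(1/402377) = 463/252437 + (29067 - 57/13)*(1/402377) = 463/252437 + (377814/13)*(1/402377) = 463/252437 + 377814/5230901 = 97796139881/1320472955737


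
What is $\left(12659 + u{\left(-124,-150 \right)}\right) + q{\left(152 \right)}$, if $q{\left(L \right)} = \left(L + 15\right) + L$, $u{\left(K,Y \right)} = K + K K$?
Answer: $28230$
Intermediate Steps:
$u{\left(K,Y \right)} = K + K^{2}$
$q{\left(L \right)} = 15 + 2 L$ ($q{\left(L \right)} = \left(15 + L\right) + L = 15 + 2 L$)
$\left(12659 + u{\left(-124,-150 \right)}\right) + q{\left(152 \right)} = \left(12659 - 124 \left(1 - 124\right)\right) + \left(15 + 2 \cdot 152\right) = \left(12659 - -15252\right) + \left(15 + 304\right) = \left(12659 + 15252\right) + 319 = 27911 + 319 = 28230$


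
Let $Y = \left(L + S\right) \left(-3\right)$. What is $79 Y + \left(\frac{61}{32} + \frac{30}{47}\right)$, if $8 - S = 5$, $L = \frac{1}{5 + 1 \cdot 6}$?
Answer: $- \frac{12077135}{16544} \approx -730.0$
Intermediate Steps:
$L = \frac{1}{11}$ ($L = \frac{1}{5 + 6} = \frac{1}{11} \approx 0.090909$)
$S = 3$ ($S = 8 - 5 = 3$)
$Y = - \frac{102}{11}$ ($Y = \left(\frac{1}{11} + 3\right) \left(-3\right) = \frac{34}{11} \left(-3\right) = - \frac{102}{11} \approx -9.2727$)
$79 Y + \left(\frac{61}{32} + \frac{30}{47}\right) = 79 \left(- \frac{102}{11}\right) + \left(\frac{61}{32} + \frac{30}{47}\right) = - \frac{8058}{11} + \left(61 \cdot \frac{1}{32} + 30 \cdot \frac{1}{47}\right) = - \frac{8058}{11} + \left(\frac{61}{32} + \frac{30}{47}\right) = - \frac{8058}{11} + \frac{3827}{1504} = - \frac{12077135}{16544}$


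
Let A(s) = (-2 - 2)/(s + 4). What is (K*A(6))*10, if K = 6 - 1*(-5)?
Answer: -44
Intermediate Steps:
A(s) = -4/(4 + s)
K = 11 (K = 6 + 5 = 11)
(K*A(6))*10 = (11*(-4/(4 + 6)))*10 = (11*(-4/10))*10 = (11*(-4*1/10))*10 = (11*(-2/5))*10 = -22/5*10 = -44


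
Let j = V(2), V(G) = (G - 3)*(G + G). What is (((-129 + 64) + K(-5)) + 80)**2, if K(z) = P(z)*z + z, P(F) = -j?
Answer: 100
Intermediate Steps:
V(G) = 2*G*(-3 + G) (V(G) = (-3 + G)*(2*G) = 2*G*(-3 + G))
j = -4 (j = 2*2*(-3 + 2) = 2*2*(-1) = -4)
P(F) = 4 (P(F) = -1*(-4) = 4)
K(z) = 5*z (K(z) = 4*z + z = 5*z)
(((-129 + 64) + K(-5)) + 80)**2 = (((-129 + 64) + 5*(-5)) + 80)**2 = ((-65 - 25) + 80)**2 = (-90 + 80)**2 = (-10)**2 = 100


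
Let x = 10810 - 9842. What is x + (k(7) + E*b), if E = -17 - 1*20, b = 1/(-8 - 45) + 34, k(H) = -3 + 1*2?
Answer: -15386/53 ≈ -290.30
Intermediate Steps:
k(H) = -1 (k(H) = -3 + 2 = -1)
b = 1801/53 (b = 1/(-53) + 34 = -1/53 + 34 = 1801/53 ≈ 33.981)
E = -37 (E = -17 - 20 = -37)
x = 968
x + (k(7) + E*b) = 968 + (-1 - 37*1801/53) = 968 + (-1 - 66637/53) = 968 - 66690/53 = -15386/53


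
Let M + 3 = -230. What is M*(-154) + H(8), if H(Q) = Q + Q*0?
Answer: 35890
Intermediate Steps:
H(Q) = Q (H(Q) = Q + 0 = Q)
M = -233 (M = -3 - 230 = -233)
M*(-154) + H(8) = -233*(-154) + 8 = 35882 + 8 = 35890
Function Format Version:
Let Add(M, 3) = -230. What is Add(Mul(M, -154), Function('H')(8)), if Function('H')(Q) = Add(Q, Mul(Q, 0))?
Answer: 35890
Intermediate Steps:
Function('H')(Q) = Q (Function('H')(Q) = Add(Q, 0) = Q)
M = -233 (M = Add(-3, -230) = -233)
Add(Mul(M, -154), Function('H')(8)) = Add(Mul(-233, -154), 8) = Add(35882, 8) = 35890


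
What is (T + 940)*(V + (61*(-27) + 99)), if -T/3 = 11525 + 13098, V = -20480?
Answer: 1606480012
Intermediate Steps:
T = -73869 (T = -3*(11525 + 13098) = -3*24623 = -73869)
(T + 940)*(V + (61*(-27) + 99)) = (-73869 + 940)*(-20480 + (61*(-27) + 99)) = -72929*(-20480 + (-1647 + 99)) = -72929*(-20480 - 1548) = -72929*(-22028) = 1606480012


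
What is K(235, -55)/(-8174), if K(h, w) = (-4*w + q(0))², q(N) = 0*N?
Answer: -24200/4087 ≈ -5.9212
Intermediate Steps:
q(N) = 0
K(h, w) = 16*w² (K(h, w) = (-4*w + 0)² = (-4*w)² = 16*w²)
K(235, -55)/(-8174) = (16*(-55)²)/(-8174) = (16*3025)*(-1/8174) = 48400*(-1/8174) = -24200/4087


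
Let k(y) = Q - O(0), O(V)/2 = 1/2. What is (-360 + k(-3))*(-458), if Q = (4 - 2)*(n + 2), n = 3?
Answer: 160758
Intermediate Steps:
O(V) = 1 (O(V) = 2/2 = 2*(1/2) = 1)
Q = 10 (Q = (4 - 2)*(3 + 2) = 2*5 = 10)
k(y) = 9 (k(y) = 10 - 1*1 = 10 - 1 = 9)
(-360 + k(-3))*(-458) = (-360 + 9)*(-458) = -351*(-458) = 160758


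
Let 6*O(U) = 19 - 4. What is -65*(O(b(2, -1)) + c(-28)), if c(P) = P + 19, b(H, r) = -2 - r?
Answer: 845/2 ≈ 422.50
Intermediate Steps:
O(U) = 5/2 (O(U) = (19 - 4)/6 = (1/6)*15 = 5/2)
c(P) = 19 + P
-65*(O(b(2, -1)) + c(-28)) = -65*(5/2 + (19 - 28)) = -65*(5/2 - 9) = -65*(-13/2) = 845/2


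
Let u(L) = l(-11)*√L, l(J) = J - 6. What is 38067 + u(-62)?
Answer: 38067 - 17*I*√62 ≈ 38067.0 - 133.86*I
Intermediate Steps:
l(J) = -6 + J
u(L) = -17*√L (u(L) = (-6 - 11)*√L = -17*√L)
38067 + u(-62) = 38067 - 17*I*√62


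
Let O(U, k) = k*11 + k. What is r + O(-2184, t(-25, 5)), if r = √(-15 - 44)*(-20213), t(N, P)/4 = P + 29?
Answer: 1632 - 20213*I*√59 ≈ 1632.0 - 1.5526e+5*I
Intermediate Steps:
t(N, P) = 116 + 4*P (t(N, P) = 4*(P + 29) = 4*(29 + P) = 116 + 4*P)
O(U, k) = 12*k (O(U, k) = 11*k + k = 12*k)
r = -20213*I*√59 (r = √(-59)*(-20213) = (I*√59)*(-20213) = -20213*I*√59 ≈ -1.5526e+5*I)
r + O(-2184, t(-25, 5)) = -20213*I*√59 + 12*(116 + 4*5) = -20213*I*√59 + 12*(116 + 20) = -20213*I*√59 + 12*136 = -20213*I*√59 + 1632 = 1632 - 20213*I*√59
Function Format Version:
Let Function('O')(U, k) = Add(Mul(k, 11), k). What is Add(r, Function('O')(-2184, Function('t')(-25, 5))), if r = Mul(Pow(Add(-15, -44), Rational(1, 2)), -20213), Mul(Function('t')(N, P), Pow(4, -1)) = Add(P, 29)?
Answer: Add(1632, Mul(-20213, I, Pow(59, Rational(1, 2)))) ≈ Add(1632.0, Mul(-1.5526e+5, I))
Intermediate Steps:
Function('t')(N, P) = Add(116, Mul(4, P)) (Function('t')(N, P) = Mul(4, Add(P, 29)) = Mul(4, Add(29, P)) = Add(116, Mul(4, P)))
Function('O')(U, k) = Mul(12, k) (Function('O')(U, k) = Add(Mul(11, k), k) = Mul(12, k))
r = Mul(-20213, I, Pow(59, Rational(1, 2))) (r = Mul(Pow(-59, Rational(1, 2)), -20213) = Mul(Mul(I, Pow(59, Rational(1, 2))), -20213) = Mul(-20213, I, Pow(59, Rational(1, 2))) ≈ Mul(-1.5526e+5, I))
Add(r, Function('O')(-2184, Function('t')(-25, 5))) = Add(Mul(-20213, I, Pow(59, Rational(1, 2))), Mul(12, Add(116, Mul(4, 5)))) = Add(Mul(-20213, I, Pow(59, Rational(1, 2))), Mul(12, Add(116, 20))) = Add(Mul(-20213, I, Pow(59, Rational(1, 2))), Mul(12, 136)) = Add(Mul(-20213, I, Pow(59, Rational(1, 2))), 1632) = Add(1632, Mul(-20213, I, Pow(59, Rational(1, 2))))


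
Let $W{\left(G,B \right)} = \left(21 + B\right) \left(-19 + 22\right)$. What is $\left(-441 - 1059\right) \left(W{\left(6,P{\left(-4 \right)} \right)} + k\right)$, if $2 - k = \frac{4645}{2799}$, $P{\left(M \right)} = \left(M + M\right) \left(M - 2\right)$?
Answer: $- \frac{290173000}{933} \approx -3.1101 \cdot 10^{5}$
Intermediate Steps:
$P{\left(M \right)} = 2 M \left(-2 + M\right)$
$W{\left(G,B \right)} = 63 + 3 B$ ($W{\left(G,B \right)} = \left(21 + B\right) 3 = 63 + 3 B$)
$k = \frac{953}{2799}$ ($k = 2 - \frac{4645}{2799} = \frac{953}{2799} \approx 0.34048$)
$\left(-441 - 1059\right) \left(W{\left(6,P{\left(-4 \right)} \right)} + k\right) = \left(-441 - 1059\right) \left(\left(63 + 3 \cdot 2 \left(-4\right) \left(-2 - 4\right)\right) + \frac{953}{2799}\right) = - 1500 \left(\left(63 + 3 \cdot 2 \left(-4\right) \left(-6\right)\right) + \frac{953}{2799}\right) = - 1500 \left(\left(63 + 3 \cdot 48\right) + \frac{953}{2799}\right) = - 1500 \left(\left(63 + 144\right) + \frac{953}{2799}\right) = - 1500 \left(207 + \frac{953}{2799}\right) = \left(-1500\right) \frac{580346}{2799} = - \frac{290173000}{933}$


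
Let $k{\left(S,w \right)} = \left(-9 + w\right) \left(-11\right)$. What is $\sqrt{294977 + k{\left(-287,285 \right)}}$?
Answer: $\sqrt{291941} \approx 540.32$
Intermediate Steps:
$k{\left(S,w \right)} = 99 - 11 w$
$\sqrt{294977 + k{\left(-287,285 \right)}} = \sqrt{294977 + \left(99 - 3135\right)} = \sqrt{294977 - 3036} = \sqrt{291941}$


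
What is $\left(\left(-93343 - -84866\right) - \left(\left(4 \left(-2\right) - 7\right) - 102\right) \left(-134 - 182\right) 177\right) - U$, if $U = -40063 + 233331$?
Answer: $-6745789$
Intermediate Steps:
$U = 193268$
$\left(\left(-93343 - -84866\right) - \left(\left(4 \left(-2\right) - 7\right) - 102\right) \left(-134 - 182\right) 177\right) - U = \left(\left(-93343 - -84866\right) - \left(\left(4 \left(-2\right) - 7\right) - 102\right) \left(-134 - 182\right) 177\right) - 193268 = \left(\left(-93343 + 84866\right) - \left(\left(-8 - 7\right) - 102\right) \left(-134 - 182\right) 177\right) - 193268 = \left(-8477 - \left(-15 - 102\right) \left(-316\right) 177\right) - 193268 = \left(-8477 - \left(-117\right) \left(-316\right) 177\right) - 193268 = \left(-8477 - 36972 \cdot 177\right) - 193268 = \left(-8477 - 6544044\right) - 193268 = -6552521 - 193268 = -6745789$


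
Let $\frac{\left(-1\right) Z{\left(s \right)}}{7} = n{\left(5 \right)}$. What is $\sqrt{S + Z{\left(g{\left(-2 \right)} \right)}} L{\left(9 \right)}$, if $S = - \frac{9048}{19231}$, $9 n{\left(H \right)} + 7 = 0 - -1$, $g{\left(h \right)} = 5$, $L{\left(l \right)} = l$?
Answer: $\frac{3 \sqrt{13966898370}}{19231} \approx 18.436$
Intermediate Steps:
$n{\left(H \right)} = - \frac{2}{3}$ ($n{\left(H \right)} = - \frac{7}{9} + \frac{0 - -1}{9} = - \frac{7}{9} + \frac{0 + 1}{9} = - \frac{7}{9} + \frac{1}{9} \cdot 1 = - \frac{7}{9} + \frac{1}{9} = - \frac{2}{3}$)
$S = - \frac{9048}{19231}$ ($S = \left(-9048\right) \frac{1}{19231} = - \frac{9048}{19231} \approx -0.47049$)
$Z{\left(s \right)} = \frac{14}{3}$ ($Z{\left(s \right)} = \left(-7\right) \left(- \frac{2}{3}\right) = \frac{14}{3}$)
$\sqrt{S + Z{\left(g{\left(-2 \right)} \right)}} L{\left(9 \right)} = \sqrt{- \frac{9048}{19231} + \frac{14}{3}} \cdot 9 = \sqrt{\frac{242090}{57693}} \cdot 9 = \frac{\sqrt{13966898370}}{57693} \cdot 9 = \frac{3 \sqrt{13966898370}}{19231}$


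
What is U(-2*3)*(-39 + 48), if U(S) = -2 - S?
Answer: 36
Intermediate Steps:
U(-2*3)*(-39 + 48) = (-2 - (-2)*3)*(-39 + 48) = (-2 - 1*(-6))*9 = (-2 + 6)*9 = 4*9 = 36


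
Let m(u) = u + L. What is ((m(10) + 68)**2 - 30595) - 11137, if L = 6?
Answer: -34676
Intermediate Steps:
m(u) = 6 + u (m(u) = u + 6 = 6 + u)
((m(10) + 68)**2 - 30595) - 11137 = (((6 + 10) + 68)**2 - 30595) - 11137 = ((16 + 68)**2 - 30595) - 11137 = (84**2 - 30595) - 11137 = (7056 - 30595) - 11137 = -23539 - 11137 = -34676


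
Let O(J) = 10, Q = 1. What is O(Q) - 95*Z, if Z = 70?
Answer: -6640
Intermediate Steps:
O(Q) - 95*Z = 10 - 95*70 = 10 - 6650 = -6640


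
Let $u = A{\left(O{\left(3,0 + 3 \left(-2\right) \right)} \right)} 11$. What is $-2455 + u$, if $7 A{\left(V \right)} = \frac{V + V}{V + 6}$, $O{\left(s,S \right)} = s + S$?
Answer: $- \frac{17207}{7} \approx -2458.1$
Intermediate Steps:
$O{\left(s,S \right)} = S + s$
$A{\left(V \right)} = \frac{2 V}{7 \left(6 + V\right)}$ ($A{\left(V \right)} = \frac{\left(V + V\right) \frac{1}{V + 6}}{7} = \frac{2 V \frac{1}{6 + V}}{7} = \frac{2 V}{7 \left(6 + V\right)}$)
$u = - \frac{22}{7}$ ($u = \frac{2 \left(\left(0 + 3 \left(-2\right)\right) + 3\right)}{7 \left(6 + \left(\left(0 + 3 \left(-2\right)\right) + 3\right)\right)} 11 = \frac{2 \left(\left(0 - 6\right) + 3\right)}{7 \left(6 + \left(\left(0 - 6\right) + 3\right)\right)} 11 = \frac{2 \left(-6 + 3\right)}{7 \left(6 + \left(-6 + 3\right)\right)} 11 = \frac{2}{7} \left(-3\right) \frac{1}{6 - 3} \cdot 11 = \frac{2}{7} \left(-3\right) \frac{1}{3} \cdot 11 = \left(- \frac{2}{7}\right) 11 = - \frac{22}{7} \approx -3.1429$)
$-2455 + u = -2455 - \frac{22}{7} = - \frac{17207}{7}$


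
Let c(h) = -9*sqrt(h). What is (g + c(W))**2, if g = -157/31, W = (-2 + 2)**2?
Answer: 24649/961 ≈ 25.649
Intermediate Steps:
W = 0 (W = 0**2 = 0)
g = -157/31 (g = -157*1/31 = -157/31 ≈ -5.0645)
(g + c(W))**2 = (-157/31 - 9*sqrt(0))**2 = (-157/31 - 9*0)**2 = (-157/31 + 0)**2 = (-157/31)**2 = 24649/961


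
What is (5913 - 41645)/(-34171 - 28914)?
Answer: 35732/63085 ≈ 0.56641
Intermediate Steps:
(5913 - 41645)/(-34171 - 28914) = -35732/(-63085) = -35732*(-1/63085) = 35732/63085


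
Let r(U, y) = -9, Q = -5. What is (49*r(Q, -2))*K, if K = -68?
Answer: 29988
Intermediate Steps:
(49*r(Q, -2))*K = (49*(-9))*(-68) = -441*(-68) = 29988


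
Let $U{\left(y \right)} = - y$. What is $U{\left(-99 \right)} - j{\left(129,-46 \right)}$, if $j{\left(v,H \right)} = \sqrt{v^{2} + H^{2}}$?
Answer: $99 - \sqrt{18757} \approx -37.956$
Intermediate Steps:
$j{\left(v,H \right)} = \sqrt{H^{2} + v^{2}}$
$U{\left(-99 \right)} - j{\left(129,-46 \right)} = \left(-1\right) \left(-99\right) - \sqrt{\left(-46\right)^{2} + 129^{2}} = 99 - \sqrt{2116 + 16641} = 99 - \sqrt{18757}$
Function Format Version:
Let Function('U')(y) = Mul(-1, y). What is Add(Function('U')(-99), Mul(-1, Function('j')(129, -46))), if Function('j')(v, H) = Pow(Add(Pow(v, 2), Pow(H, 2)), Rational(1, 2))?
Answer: Add(99, Mul(-1, Pow(18757, Rational(1, 2)))) ≈ -37.956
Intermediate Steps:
Function('j')(v, H) = Pow(Add(Pow(H, 2), Pow(v, 2)), Rational(1, 2))
Add(Function('U')(-99), Mul(-1, Function('j')(129, -46))) = Add(Mul(-1, -99), Mul(-1, Pow(Add(Pow(-46, 2), Pow(129, 2)), Rational(1, 2)))) = Add(99, Mul(-1, Pow(Add(2116, 16641), Rational(1, 2)))) = Add(99, Mul(-1, Pow(18757, Rational(1, 2))))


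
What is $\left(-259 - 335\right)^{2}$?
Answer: $352836$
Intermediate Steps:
$\left(-259 - 335\right)^{2} = \left(-594\right)^{2} = 352836$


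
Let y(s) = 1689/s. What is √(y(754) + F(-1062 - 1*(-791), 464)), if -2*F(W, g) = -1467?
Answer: √104569998/377 ≈ 27.125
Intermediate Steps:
F(W, g) = 1467/2 (F(W, g) = -½*(-1467) = 1467/2)
√(y(754) + F(-1062 - 1*(-791), 464)) = √(1689/754 + 1467/2) = √(277374/377) = √104569998/377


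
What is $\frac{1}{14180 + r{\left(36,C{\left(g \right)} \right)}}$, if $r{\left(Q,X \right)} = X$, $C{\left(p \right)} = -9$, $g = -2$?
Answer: $\frac{1}{14171} \approx 7.0567 \cdot 10^{-5}$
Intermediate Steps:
$\frac{1}{14180 + r{\left(36,C{\left(g \right)} \right)}} = \frac{1}{14180 - 9} = \frac{1}{14171}$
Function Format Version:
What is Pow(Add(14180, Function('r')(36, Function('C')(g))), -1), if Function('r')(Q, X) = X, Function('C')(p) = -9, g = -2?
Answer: Rational(1, 14171) ≈ 7.0567e-5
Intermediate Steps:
Pow(Add(14180, Function('r')(36, Function('C')(g))), -1) = Pow(Add(14180, -9), -1) = Pow(14171, -1) = Rational(1, 14171)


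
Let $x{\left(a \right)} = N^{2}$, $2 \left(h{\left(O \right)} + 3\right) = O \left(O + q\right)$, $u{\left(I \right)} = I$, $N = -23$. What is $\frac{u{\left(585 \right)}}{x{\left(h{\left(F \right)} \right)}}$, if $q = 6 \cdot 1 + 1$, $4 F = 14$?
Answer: $\frac{585}{529} \approx 1.1059$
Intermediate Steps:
$F = \frac{7}{2}$ ($F = \frac{1}{4} \cdot 14 = \frac{7}{2} \approx 3.5$)
$q = 7$ ($q = 6 + 1 = 7$)
$h{\left(O \right)} = -3 + \frac{O \left(7 + O\right)}{2}$ ($h{\left(O \right)} = -3 + \frac{O \left(O + 7\right)}{2} = -3 + \frac{O \left(7 + O\right)}{2}$)
$x{\left(a \right)} = 529$ ($x{\left(a \right)} = \left(-23\right)^{2} = 529$)
$\frac{u{\left(585 \right)}}{x{\left(h{\left(F \right)} \right)}} = \frac{585}{529}$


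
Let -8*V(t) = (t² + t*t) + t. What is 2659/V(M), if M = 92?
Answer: -5318/4255 ≈ -1.2498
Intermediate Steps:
V(t) = -t²/4 - t/8 (V(t) = -((t² + t*t) + t)/8 = -((t² + t²) + t)/8 = -(2*t² + t)/8 = -(t + 2*t²)/8 = -t²/4 - t/8)
2659/V(M) = 2659/((-⅛*92*(1 + 2*92))) = 2659/((-⅛*92*(1 + 184))) = 2659/((-⅛*92*185)) = 2659/(-4255/2) = 2659*(-2/4255) = -5318/4255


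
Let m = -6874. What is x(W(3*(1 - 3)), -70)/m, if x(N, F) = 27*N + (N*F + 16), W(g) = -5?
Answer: -33/982 ≈ -0.033605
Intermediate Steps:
x(N, F) = 16 + 27*N + F*N (x(N, F) = 27*N + (F*N + 16) = 27*N + (16 + F*N) = 16 + 27*N + F*N)
x(W(3*(1 - 3)), -70)/m = (16 + 27*(-5) - 70*(-5))/(-6874) = (16 - 135 + 350)*(-1/6874) = 231*(-1/6874) = -33/982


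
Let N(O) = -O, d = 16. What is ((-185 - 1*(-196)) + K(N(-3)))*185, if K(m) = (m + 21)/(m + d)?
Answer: 43105/19 ≈ 2268.7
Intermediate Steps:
K(m) = (21 + m)/(16 + m) (K(m) = (m + 21)/(m + 16) = (21 + m)/(16 + m))
((-185 - 1*(-196)) + K(N(-3)))*185 = ((-185 - 1*(-196)) + (21 - 1*(-3))/(16 - 1*(-3)))*185 = ((-185 + 196) + (21 + 3)/(16 + 3))*185 = (11 + 24/19)*185 = (233/19)*185 = 43105/19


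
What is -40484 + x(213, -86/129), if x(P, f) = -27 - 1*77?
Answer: -40588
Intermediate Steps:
x(P, f) = -104 (x(P, f) = -27 - 77 = -104)
-40484 + x(213, -86/129) = -40484 - 104 = -40588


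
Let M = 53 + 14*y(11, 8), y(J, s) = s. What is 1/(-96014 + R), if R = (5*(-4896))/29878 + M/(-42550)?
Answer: -127130890/12206449927847 ≈ -1.0415e-5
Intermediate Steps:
M = 165 (M = 53 + 14*8 = 53 + 112 = 165)
R = -104655387/127130890 (R = (5*(-4896))/29878 + 165/(-42550) = -24480*1/29878 + 165*(-1/42550) = -12240/14939 - 33/8510 = -104655387/127130890 ≈ -0.82321)
1/(-96014 + R) = 1/(-96014 - 104655387/127130890) = 1/(-12206449927847/127130890) = -127130890/12206449927847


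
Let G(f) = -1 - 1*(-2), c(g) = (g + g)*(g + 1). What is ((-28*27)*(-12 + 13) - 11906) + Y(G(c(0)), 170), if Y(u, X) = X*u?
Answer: -12492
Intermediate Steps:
c(g) = 2*g*(1 + g) (c(g) = (2*g)*(1 + g) = 2*g*(1 + g))
G(f) = 1 (G(f) = -1 + 2 = 1)
((-28*27)*(-12 + 13) - 11906) + Y(G(c(0)), 170) = ((-28*27)*(-12 + 13) - 11906) + 170*1 = (-756*1 - 11906) + 170 = (-756 - 11906) + 170 = -12662 + 170 = -12492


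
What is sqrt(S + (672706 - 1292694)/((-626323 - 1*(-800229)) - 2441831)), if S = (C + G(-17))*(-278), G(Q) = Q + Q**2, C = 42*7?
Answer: 4*I*sqrt(2023288709402994)/453585 ≈ 396.67*I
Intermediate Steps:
C = 294
S = -157348 (S = (294 - 17*(1 - 17))*(-278) = (294 - 17*(-16))*(-278) = (294 + 272)*(-278) = 566*(-278) = -157348)
sqrt(S + (672706 - 1292694)/((-626323 - 1*(-800229)) - 2441831)) = sqrt(-157348 + (672706 - 1292694)/((-626323 - 1*(-800229)) - 2441831)) = sqrt(-157348 - 619988/((-626323 + 800229) - 2441831)) = sqrt(-157348 - 619988/(173906 - 2441831)) = sqrt(-157348 - 619988/(-2267925)) = sqrt(-157348 - 619988*(-1/2267925)) = sqrt(-157348 + 619988/2267925) = sqrt(-356852842912/2267925) = 4*I*sqrt(2023288709402994)/453585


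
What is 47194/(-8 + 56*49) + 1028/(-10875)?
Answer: 85070357/4959000 ≈ 17.155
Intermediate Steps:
47194/(-8 + 56*49) + 1028/(-10875) = 47194/(-8 + 2744) + 1028*(-1/10875) = 47194/2736 - 1028/10875 = 47194*(1/2736) - 1028/10875 = 23597/1368 - 1028/10875 = 85070357/4959000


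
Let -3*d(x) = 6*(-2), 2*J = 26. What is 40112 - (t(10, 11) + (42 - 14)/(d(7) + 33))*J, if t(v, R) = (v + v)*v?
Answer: 1387580/37 ≈ 37502.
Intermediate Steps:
J = 13 (J = (½)*26 = 13)
t(v, R) = 2*v² (t(v, R) = (2*v)*v = 2*v²)
d(x) = 4 (d(x) = -2*(-2) = -⅓*(-12) = 4)
40112 - (t(10, 11) + (42 - 14)/(d(7) + 33))*J = 40112 - (2*10² + (42 - 14)/(4 + 33))*13 = 40112 - (2*100 + 28/37)*13 = 40112 - (200 + 28*(1/37))*13 = 40112 - (200 + 28/37)*13 = 40112 - 7428*13/37 = 40112 - 1*96564/37 = 40112 - 96564/37 = 1387580/37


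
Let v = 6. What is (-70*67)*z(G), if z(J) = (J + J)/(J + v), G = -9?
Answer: -28140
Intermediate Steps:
z(J) = 2*J/(6 + J) (z(J) = (J + J)/(J + 6) = (2*J)/(6 + J) = 2*J/(6 + J))
(-70*67)*z(G) = (-70*67)*(2*(-9)/(6 - 9)) = -9380*(-9)/(-3) = -9380*(-9)*(-1)/3 = -4690*6 = -28140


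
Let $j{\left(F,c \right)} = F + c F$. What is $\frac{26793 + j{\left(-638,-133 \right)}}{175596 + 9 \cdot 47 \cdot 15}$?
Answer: $\frac{37003}{60647} \approx 0.61014$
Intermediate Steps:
$j{\left(F,c \right)} = F + F c$
$\frac{26793 + j{\left(-638,-133 \right)}}{175596 + 9 \cdot 47 \cdot 15} = \frac{26793 - 638 \left(1 - 133\right)}{175596 + 9 \cdot 47 \cdot 15} = \frac{26793 - -84216}{175596 + 423 \cdot 15} = \frac{26793 + 84216}{175596 + 6345} = \frac{111009}{181941} = 111009 \cdot \frac{1}{181941} = \frac{37003}{60647}$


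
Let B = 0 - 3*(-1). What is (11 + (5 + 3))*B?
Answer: 57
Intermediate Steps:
B = 3 (B = 0 + 3 = 3)
(11 + (5 + 3))*B = (11 + (5 + 3))*3 = (11 + 8)*3 = 19*3 = 57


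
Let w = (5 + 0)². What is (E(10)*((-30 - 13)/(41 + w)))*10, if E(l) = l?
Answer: -2150/33 ≈ -65.151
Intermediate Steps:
w = 25 (w = 5² = 25)
(E(10)*((-30 - 13)/(41 + w)))*10 = (10*((-30 - 13)/(41 + 25)))*10 = (10*(-43/66))*10 = -215/33*10 = -2150/33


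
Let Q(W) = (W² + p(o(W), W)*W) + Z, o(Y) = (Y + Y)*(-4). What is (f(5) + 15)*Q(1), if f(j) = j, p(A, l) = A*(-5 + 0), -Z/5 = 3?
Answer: 520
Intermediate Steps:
Z = -15 (Z = -5*3 = -15)
o(Y) = -8*Y (o(Y) = (2*Y)*(-4) = -8*Y)
p(A, l) = -5*A (p(A, l) = A*(-5) = -5*A)
Q(W) = -15 + 41*W² (Q(W) = (W² + (-(-40)*W)*W) - 15 = (W² + (40*W)*W) - 15 = (W² + 40*W²) - 15 = 41*W² - 15 = -15 + 41*W²)
(f(5) + 15)*Q(1) = (5 + 15)*(-15 + 41*1²) = 20*(-15 + 41*1) = 20*(-15 + 41) = 20*26 = 520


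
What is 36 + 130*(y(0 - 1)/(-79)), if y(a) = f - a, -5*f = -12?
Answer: 2402/79 ≈ 30.405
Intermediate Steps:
f = 12/5 (f = -⅕*(-12) = 12/5 ≈ 2.4000)
y(a) = 12/5 - a
36 + 130*(y(0 - 1)/(-79)) = 36 + 130*((12/5 - (0 - 1))/(-79)) = 36 + 130*((12/5 - 1*(-1))*(-1/79)) = 36 + 130*((12/5 + 1)*(-1/79)) = 36 + 130*((17/5)*(-1/79)) = 36 + 130*(-17/395) = 36 - 442/79 = 2402/79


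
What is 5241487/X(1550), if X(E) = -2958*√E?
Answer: -5241487*√62/916980 ≈ -45.008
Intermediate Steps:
5241487/X(1550) = 5241487/((-14790*√62)) = 5241487*(-√62/916980) = -5241487*√62/916980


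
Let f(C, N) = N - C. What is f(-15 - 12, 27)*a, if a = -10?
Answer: -540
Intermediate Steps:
f(-15 - 12, 27)*a = (27 - (-15 - 12))*(-10) = (27 - 1*(-27))*(-10) = (27 + 27)*(-10) = 54*(-10) = -540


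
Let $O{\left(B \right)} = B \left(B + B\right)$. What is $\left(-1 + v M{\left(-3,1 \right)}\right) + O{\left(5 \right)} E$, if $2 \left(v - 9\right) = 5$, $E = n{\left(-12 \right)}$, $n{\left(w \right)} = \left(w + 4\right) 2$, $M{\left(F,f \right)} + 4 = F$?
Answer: $- \frac{1763}{2} \approx -881.5$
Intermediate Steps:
$M{\left(F,f \right)} = -4 + F$
$O{\left(B \right)} = 2 B^{2}$ ($O{\left(B \right)} = B 2 B = 2 B^{2}$)
$n{\left(w \right)} = 8 + 2 w$ ($n{\left(w \right)} = \left(4 + w\right) 2 = 8 + 2 w$)
$E = -16$ ($E = 8 + 2 \left(-12\right) = 8 - 24 = -16$)
$v = \frac{23}{2}$ ($v = 9 + \frac{1}{2} \cdot 5 = 9 + \frac{5}{2} = \frac{23}{2} \approx 11.5$)
$\left(-1 + v M{\left(-3,1 \right)}\right) + O{\left(5 \right)} E = \left(-1 + \frac{23 \left(-4 - 3\right)}{2}\right) + 2 \cdot 5^{2} \left(-16\right) = \left(-1 + \frac{23}{2} \left(-7\right)\right) + 2 \cdot 25 \left(-16\right) = \left(-1 - \frac{161}{2}\right) + 50 \left(-16\right) = - \frac{163}{2} - 800 = - \frac{1763}{2}$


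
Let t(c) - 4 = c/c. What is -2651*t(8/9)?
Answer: -13255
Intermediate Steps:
t(c) = 5 (t(c) = 4 + c/c = 4 + 1 = 5)
-2651*t(8/9) = -2651*5 = -13255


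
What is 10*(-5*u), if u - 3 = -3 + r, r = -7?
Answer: 350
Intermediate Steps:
u = -7 (u = 3 + (-3 - 7) = 3 - 10 = -7)
10*(-5*u) = 10*(-5*(-7)) = 10*35 = 350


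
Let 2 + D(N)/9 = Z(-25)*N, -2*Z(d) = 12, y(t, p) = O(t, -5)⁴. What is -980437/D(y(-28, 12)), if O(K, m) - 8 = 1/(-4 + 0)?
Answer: 125495936/24937371 ≈ 5.0324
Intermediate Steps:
O(K, m) = 31/4 (O(K, m) = 8 + 1/(-4 + 0) = 8 + 1/(-4) = 8 - ¼ = 31/4)
y(t, p) = 923521/256 (y(t, p) = (31/4)⁴ = 923521/256)
Z(d) = -6 (Z(d) = -½*12 = -6)
D(N) = -18 - 54*N (D(N) = -18 + 9*(-6*N) = -18 - 54*N)
-980437/D(y(-28, 12)) = -980437/(-18 - 54*923521/256) = -980437/(-18 - 24935067/128) = -980437/(-24937371/128) = -980437*(-128/24937371) = 125495936/24937371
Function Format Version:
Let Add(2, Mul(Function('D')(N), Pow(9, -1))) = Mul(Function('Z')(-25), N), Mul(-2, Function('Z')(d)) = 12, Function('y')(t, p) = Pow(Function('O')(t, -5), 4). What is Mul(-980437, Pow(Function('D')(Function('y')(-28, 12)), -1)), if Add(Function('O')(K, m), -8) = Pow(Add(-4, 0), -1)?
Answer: Rational(125495936, 24937371) ≈ 5.0324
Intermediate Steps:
Function('O')(K, m) = Rational(31, 4) (Function('O')(K, m) = Add(8, Pow(Add(-4, 0), -1)) = Add(8, Pow(-4, -1)) = Add(8, Rational(-1, 4)) = Rational(31, 4))
Function('y')(t, p) = Rational(923521, 256) (Function('y')(t, p) = Pow(Rational(31, 4), 4) = Rational(923521, 256))
Function('Z')(d) = -6 (Function('Z')(d) = Mul(Rational(-1, 2), 12) = -6)
Function('D')(N) = Add(-18, Mul(-54, N)) (Function('D')(N) = Add(-18, Mul(9, Mul(-6, N))) = Add(-18, Mul(-54, N)))
Mul(-980437, Pow(Function('D')(Function('y')(-28, 12)), -1)) = Mul(-980437, Pow(Add(-18, Mul(-54, Rational(923521, 256))), -1)) = Mul(-980437, Pow(Add(-18, Rational(-24935067, 128)), -1)) = Mul(-980437, Pow(Rational(-24937371, 128), -1)) = Mul(-980437, Rational(-128, 24937371)) = Rational(125495936, 24937371)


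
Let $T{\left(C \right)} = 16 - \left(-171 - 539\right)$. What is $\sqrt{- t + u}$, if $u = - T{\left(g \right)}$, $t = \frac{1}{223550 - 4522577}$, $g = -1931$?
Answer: $\frac{i \sqrt{13417665660226227}}{4299027} \approx 26.944 i$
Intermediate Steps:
$T{\left(C \right)} = 726$ ($T{\left(C \right)} = 16 - -710 = 16 + 710 = 726$)
$t = - \frac{1}{4299027}$ ($t = \frac{1}{-4299027} = - \frac{1}{4299027} \approx -2.3261 \cdot 10^{-7}$)
$u = -726$ ($u = \left(-1\right) 726 = -726$)
$\sqrt{- t + u} = \sqrt{\left(-1\right) \left(- \frac{1}{4299027}\right) - 726} = \sqrt{\frac{1}{4299027} - 726} = \sqrt{- \frac{3121093601}{4299027}} = \frac{i \sqrt{13417665660226227}}{4299027}$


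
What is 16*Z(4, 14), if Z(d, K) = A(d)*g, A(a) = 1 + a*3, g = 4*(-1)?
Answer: -832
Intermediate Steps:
g = -4
A(a) = 1 + 3*a
Z(d, K) = -4 - 12*d (Z(d, K) = (1 + 3*d)*(-4) = -4 - 12*d)
16*Z(4, 14) = 16*(-4 - 12*4) = 16*(-4 - 48) = 16*(-52) = -832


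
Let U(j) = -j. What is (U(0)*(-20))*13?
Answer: 0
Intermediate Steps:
(U(0)*(-20))*13 = (-1*0*(-20))*13 = (0*(-20))*13 = 0*13 = 0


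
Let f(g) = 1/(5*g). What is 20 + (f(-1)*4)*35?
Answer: -8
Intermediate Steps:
f(g) = 1/(5*g)
20 + (f(-1)*4)*35 = 20 + (((1/5)/(-1))*4)*35 = 20 + (((1/5)*(-1))*4)*35 = 20 - 1/5*4*35 = 20 - 4/5*35 = 20 - 28 = -8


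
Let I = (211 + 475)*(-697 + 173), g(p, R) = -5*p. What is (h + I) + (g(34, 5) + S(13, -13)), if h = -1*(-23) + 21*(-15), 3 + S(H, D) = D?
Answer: -359942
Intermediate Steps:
S(H, D) = -3 + D
h = -292 (h = 23 - 315 = -292)
I = -359464 (I = 686*(-524) = -359464)
(h + I) + (g(34, 5) + S(13, -13)) = (-292 - 359464) + (-5*34 + (-3 - 13)) = -359756 + (-170 - 16) = -359756 - 186 = -359942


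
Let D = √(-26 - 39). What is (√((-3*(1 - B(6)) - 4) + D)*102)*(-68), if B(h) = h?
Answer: -6936*√(11 + I*√65) ≈ -24344.0 - 7966.1*I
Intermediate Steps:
D = I*√65 (D = √(-65) = I*√65 ≈ 8.0623*I)
(√((-3*(1 - B(6)) - 4) + D)*102)*(-68) = (√((-3*(1 - 1*6) - 4) + I*√65)*102)*(-68) = (√((-3*(1 - 6) - 4) + I*√65)*102)*(-68) = (√((-3*(-5) - 4) + I*√65)*102)*(-68) = (√((15 - 4) + I*√65)*102)*(-68) = (√(11 + I*√65)*102)*(-68) = (102*√(11 + I*√65))*(-68) = -6936*√(11 + I*√65)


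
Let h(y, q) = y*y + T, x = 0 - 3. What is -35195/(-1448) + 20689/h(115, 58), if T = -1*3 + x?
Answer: 495200377/19141112 ≈ 25.871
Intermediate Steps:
x = -3
T = -6 (T = -1*3 - 3 = -3 - 3 = -6)
h(y, q) = -6 + y² (h(y, q) = y*y - 6 = y² - 6 = -6 + y²)
-35195/(-1448) + 20689/h(115, 58) = -35195/(-1448) + 20689/(-6 + 115²) = -35195*(-1/1448) + 20689/(-6 + 13225) = 35195/1448 + 20689/13219 = 495200377/19141112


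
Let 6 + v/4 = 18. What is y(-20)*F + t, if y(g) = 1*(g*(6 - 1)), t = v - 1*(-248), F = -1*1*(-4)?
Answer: -104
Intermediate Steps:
v = 48 (v = -24 + 4*18 = -24 + 72 = 48)
F = 4 (F = -1*(-4) = 4)
t = 296 (t = 48 - 1*(-248) = 48 + 248 = 296)
y(g) = 5*g (y(g) = 1*(g*5) = 1*(5*g) = 5*g)
y(-20)*F + t = (5*(-20))*4 + 296 = -100*4 + 296 = -400 + 296 = -104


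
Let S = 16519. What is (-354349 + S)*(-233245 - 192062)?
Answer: 143681463810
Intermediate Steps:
(-354349 + S)*(-233245 - 192062) = (-354349 + 16519)*(-233245 - 192062) = -337830*(-425307) = 143681463810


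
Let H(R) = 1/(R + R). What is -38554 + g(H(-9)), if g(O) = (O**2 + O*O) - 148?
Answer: -6269723/162 ≈ -38702.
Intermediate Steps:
H(R) = 1/(2*R)
g(O) = -148 + 2*O**2 (g(O) = (O**2 + O**2) - 148 = 2*O**2 - 148 = -148 + 2*O**2)
-38554 + g(H(-9)) = -38554 + (-148 + 2*((1/2)/(-9))**2) = -38554 + (-148 + 2*((1/2)*(-1/9))**2) = -38554 + (-148 + 2*(-1/18)**2) = -38554 + (-148 + 2*(1/324)) = -38554 + (-148 + 1/162) = -38554 - 23975/162 = -6269723/162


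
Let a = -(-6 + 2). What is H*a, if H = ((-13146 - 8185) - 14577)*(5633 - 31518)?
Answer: 3717914320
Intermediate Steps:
H = 929478580 (H = (-21331 - 14577)*(-25885) = -35908*(-25885) = 929478580)
a = 4 (a = -1*(-4) = 4)
H*a = 929478580*4 = 3717914320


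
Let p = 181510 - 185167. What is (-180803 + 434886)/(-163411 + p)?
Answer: -254083/167068 ≈ -1.5208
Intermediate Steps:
p = -3657
(-180803 + 434886)/(-163411 + p) = (-180803 + 434886)/(-163411 - 3657) = 254083/(-167068) = 254083*(-1/167068) = -254083/167068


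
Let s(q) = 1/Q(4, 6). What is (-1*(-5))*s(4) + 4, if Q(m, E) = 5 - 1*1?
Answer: 21/4 ≈ 5.2500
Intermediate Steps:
Q(m, E) = 4 (Q(m, E) = 5 - 1 = 4)
s(q) = ¼ (s(q) = 1/4 = ¼)
(-1*(-5))*s(4) + 4 = -1*(-5)*(¼) + 4 = 5*(¼) + 4 = 5/4 + 4 = 21/4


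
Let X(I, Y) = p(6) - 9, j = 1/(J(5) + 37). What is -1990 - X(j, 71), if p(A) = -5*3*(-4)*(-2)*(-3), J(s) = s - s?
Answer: -2341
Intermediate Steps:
J(s) = 0
p(A) = 360 (p(A) = -(-60)*(-2)*(-3) = -5*24*(-3) = -120*(-3) = 360)
j = 1/37 (j = 1/(0 + 37) = 1/37 ≈ 0.027027)
X(I, Y) = 351 (X(I, Y) = 360 - 9 = 351)
-1990 - X(j, 71) = -1990 - 1*351 = -1990 - 351 = -2341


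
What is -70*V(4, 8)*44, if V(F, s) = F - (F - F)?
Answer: -12320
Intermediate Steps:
V(F, s) = F (V(F, s) = F - 1*0 = F + 0 = F)
-70*V(4, 8)*44 = -70*4*44 = -280*44 = -12320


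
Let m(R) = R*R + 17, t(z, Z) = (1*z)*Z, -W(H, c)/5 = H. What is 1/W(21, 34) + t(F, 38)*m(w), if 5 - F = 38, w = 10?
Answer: -15405391/105 ≈ -1.4672e+5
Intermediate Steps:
F = -33 (F = 5 - 1*38 = 5 - 38 = -33)
W(H, c) = -5*H
t(z, Z) = Z*z (t(z, Z) = z*Z = Z*z)
m(R) = 17 + R² (m(R) = R² + 17 = 17 + R²)
1/W(21, 34) + t(F, 38)*m(w) = 1/(-5*21) + (38*(-33))*(17 + 10²) = 1/(-105) - 1254*(17 + 100) = -1/105 - 1254*117 = -1/105 - 146718 = -15405391/105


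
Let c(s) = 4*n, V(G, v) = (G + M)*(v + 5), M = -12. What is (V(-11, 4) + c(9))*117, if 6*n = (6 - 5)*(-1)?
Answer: -24297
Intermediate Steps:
n = -1/6 (n = ((6 - 5)*(-1))/6 = (1*(-1))/6 = (1/6)*(-1) = -1/6 ≈ -0.16667)
V(G, v) = (-12 + G)*(5 + v) (V(G, v) = (G - 12)*(v + 5) = (-12 + G)*(5 + v))
c(s) = -2/3 (c(s) = 4*(-1/6) = -2/3)
(V(-11, 4) + c(9))*117 = ((-60 - 12*4 + 5*(-11) - 11*4) - 2/3)*117 = ((-60 - 48 - 55 - 44) - 2/3)*117 = (-207 - 2/3)*117 = -623/3*117 = -24297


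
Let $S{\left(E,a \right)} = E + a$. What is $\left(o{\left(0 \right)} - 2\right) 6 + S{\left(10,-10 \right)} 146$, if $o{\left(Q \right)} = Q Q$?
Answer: $-12$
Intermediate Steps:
$o{\left(Q \right)} = Q^{2}$
$\left(o{\left(0 \right)} - 2\right) 6 + S{\left(10,-10 \right)} 146 = \left(0^{2} - 2\right) 6 + \left(10 - 10\right) 146 = \left(0 - 2\right) 6 + 0 \cdot 146 = \left(-2\right) 6 + 0 = -12 + 0 = -12$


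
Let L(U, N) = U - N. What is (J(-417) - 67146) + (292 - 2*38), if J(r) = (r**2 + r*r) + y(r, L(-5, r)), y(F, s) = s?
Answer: 281260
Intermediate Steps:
J(r) = -5 - r + 2*r**2 (J(r) = (r**2 + r*r) + (-5 - r) = (r**2 + r**2) + (-5 - r) = 2*r**2 + (-5 - r) = -5 - r + 2*r**2)
(J(-417) - 67146) + (292 - 2*38) = ((-5 - 1*(-417) + 2*(-417)**2) - 67146) + (292 - 2*38) = ((-5 + 417 + 2*173889) - 67146) + (292 - 76) = ((-5 + 417 + 347778) - 67146) + 216 = (348190 - 67146) + 216 = 281044 + 216 = 281260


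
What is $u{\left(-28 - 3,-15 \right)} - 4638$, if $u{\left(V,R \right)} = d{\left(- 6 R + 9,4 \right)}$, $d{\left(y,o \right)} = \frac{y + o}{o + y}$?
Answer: $-4637$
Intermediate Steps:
$d{\left(y,o \right)} = 1$ ($d{\left(y,o \right)} = \frac{o + y}{o + y} = 1$)
$u{\left(V,R \right)} = 1$
$u{\left(-28 - 3,-15 \right)} - 4638 = 1 - 4638 = -4637$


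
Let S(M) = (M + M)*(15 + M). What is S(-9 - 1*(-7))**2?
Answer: 2704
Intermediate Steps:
S(M) = 2*M*(15 + M) (S(M) = (2*M)*(15 + M) = 2*M*(15 + M))
S(-9 - 1*(-7))**2 = (2*(-9 - 1*(-7))*(15 + (-9 - 1*(-7))))**2 = (2*(-9 + 7)*(15 + (-9 + 7)))**2 = (2*(-2)*(15 - 2))**2 = (2*(-2)*13)**2 = (-52)**2 = 2704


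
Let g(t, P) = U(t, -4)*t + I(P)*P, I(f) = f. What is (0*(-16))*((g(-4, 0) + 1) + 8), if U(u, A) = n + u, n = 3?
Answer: 0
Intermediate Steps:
U(u, A) = 3 + u
g(t, P) = P² + t*(3 + t) (g(t, P) = (3 + t)*t + P*P = t*(3 + t) + P² = P² + t*(3 + t))
(0*(-16))*((g(-4, 0) + 1) + 8) = (0*(-16))*(((0² - 4*(3 - 4)) + 1) + 8) = 0*(((0 - 4*(-1)) + 1) + 8) = 0*(((0 + 4) + 1) + 8) = 0*((4 + 1) + 8) = 0*(5 + 8) = 0*13 = 0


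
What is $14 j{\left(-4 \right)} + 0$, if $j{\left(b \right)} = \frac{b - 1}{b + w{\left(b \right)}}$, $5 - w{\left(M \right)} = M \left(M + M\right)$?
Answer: $\frac{70}{31} \approx 2.2581$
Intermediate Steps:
$w{\left(M \right)} = 5 - 2 M^{2}$ ($w{\left(M \right)} = 5 - M \left(M + M\right) = 5 - M 2 M = 5 - 2 M^{2}$)
$j{\left(b \right)} = \frac{-1 + b}{5 + b - 2 b^{2}}$ ($j{\left(b \right)} = \frac{b - 1}{b - \left(-5 + 2 b^{2}\right)} = \frac{-1 + b}{5 + b - 2 b^{2}}$)
$14 j{\left(-4 \right)} + 0 = 14 \frac{-1 - 4}{5 - 4 - 2 \left(-4\right)^{2}} + 0 = 14 \frac{1}{5 - 4 - 32} \left(-5\right) + 0 = 14 \frac{1}{-31} \left(-5\right) + 0 = 14 \left(\left(- \frac{1}{31}\right) \left(-5\right)\right) + 0 = 14 \cdot \frac{5}{31} + 0 = \frac{70}{31} + 0 = \frac{70}{31}$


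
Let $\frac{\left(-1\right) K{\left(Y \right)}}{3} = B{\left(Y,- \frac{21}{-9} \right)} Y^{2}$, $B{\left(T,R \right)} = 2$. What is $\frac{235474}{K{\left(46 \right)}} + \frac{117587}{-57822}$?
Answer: $- \frac{793345}{38548} \approx -20.581$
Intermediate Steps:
$K{\left(Y \right)} = - 6 Y^{2}$ ($K{\left(Y \right)} = - 3 \cdot 2 Y^{2} = - 6 Y^{2}$)
$\frac{235474}{K{\left(46 \right)}} + \frac{117587}{-57822} = \frac{235474}{\left(-6\right) 46^{2}} + \frac{117587}{-57822} = \frac{235474}{\left(-6\right) 2116} + 117587 \left(- \frac{1}{57822}\right) = \frac{235474}{-12696} - \frac{117587}{57822} = 235474 \left(- \frac{1}{12696}\right) - \frac{117587}{57822} = - \frac{5119}{276} - \frac{117587}{57822} = - \frac{793345}{38548}$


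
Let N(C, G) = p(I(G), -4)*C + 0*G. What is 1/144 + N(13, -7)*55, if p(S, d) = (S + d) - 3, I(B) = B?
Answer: -1441439/144 ≈ -10010.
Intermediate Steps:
p(S, d) = -3 + S + d
N(C, G) = C*(-7 + G) (N(C, G) = (-3 + G - 4)*C + 0*G = (-7 + G)*C + 0 = C*(-7 + G) + 0 = C*(-7 + G))
1/144 + N(13, -7)*55 = 1/144 + (13*(-7 - 7))*55 = 1/144 + (13*(-14))*55 = 1/144 - 182*55 = 1/144 - 10010 = -1441439/144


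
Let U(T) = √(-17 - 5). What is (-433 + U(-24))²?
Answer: (433 - I*√22)² ≈ 1.8747e+5 - 4062.0*I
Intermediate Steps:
U(T) = I*√22 (U(T) = √(-22) = I*√22)
(-433 + U(-24))² = (-433 + I*√22)²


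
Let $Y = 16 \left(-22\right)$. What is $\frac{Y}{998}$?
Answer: $- \frac{176}{499} \approx -0.35271$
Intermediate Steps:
$Y = -352$
$\frac{Y}{998} = - \frac{352}{998} = \left(-352\right) \frac{1}{998} = - \frac{176}{499}$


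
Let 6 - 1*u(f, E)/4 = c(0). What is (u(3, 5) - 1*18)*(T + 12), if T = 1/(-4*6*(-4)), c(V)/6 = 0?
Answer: 1153/16 ≈ 72.063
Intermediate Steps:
c(V) = 0 (c(V) = 6*0 = 0)
u(f, E) = 24 (u(f, E) = 24 - 4*0 = 24 + 0 = 24)
T = 1/96 (T = 1/(-24*(-4)) = 1/96 ≈ 0.010417)
(u(3, 5) - 1*18)*(T + 12) = (24 - 1*18)*(1/96 + 12) = (24 - 18)*(1153/96) = 6*(1153/96) = 1153/16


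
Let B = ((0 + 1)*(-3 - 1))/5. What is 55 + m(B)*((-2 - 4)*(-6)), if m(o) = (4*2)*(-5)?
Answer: -1385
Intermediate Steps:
B = -4/5 (B = (1*(-4))*(1/5) = -4*1/5 = -4/5 ≈ -0.80000)
m(o) = -40 (m(o) = 8*(-5) = -40)
55 + m(B)*((-2 - 4)*(-6)) = 55 - 40*(-2 - 4)*(-6) = 55 - (-240)*(-6) = 55 - 40*36 = 55 - 1440 = -1385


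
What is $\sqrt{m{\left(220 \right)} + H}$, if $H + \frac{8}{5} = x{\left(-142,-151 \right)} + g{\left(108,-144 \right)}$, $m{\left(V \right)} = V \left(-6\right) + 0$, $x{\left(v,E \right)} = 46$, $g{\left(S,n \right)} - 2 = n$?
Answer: $\frac{4 i \sqrt{2215}}{5} \approx 37.651 i$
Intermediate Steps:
$g{\left(S,n \right)} = 2 + n$
$m{\left(V \right)} = - 6 V$ ($m{\left(V \right)} = - 6 V + 0 = - 6 V$)
$H = - \frac{488}{5}$ ($H = - \frac{8}{5} + \left(46 + \left(2 - 144\right)\right) = - \frac{8}{5} + \left(46 - 142\right) = - \frac{8}{5} - 96 = - \frac{488}{5} \approx -97.6$)
$\sqrt{m{\left(220 \right)} + H} = \sqrt{\left(-6\right) 220 - \frac{488}{5}} = \sqrt{-1320 - \frac{488}{5}} = \sqrt{- \frac{7088}{5}} = \frac{4 i \sqrt{2215}}{5}$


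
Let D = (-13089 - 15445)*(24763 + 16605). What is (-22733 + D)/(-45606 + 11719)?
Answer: 168631035/4841 ≈ 34834.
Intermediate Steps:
D = -1180394512 (D = -28534*41368 = -1180394512)
(-22733 + D)/(-45606 + 11719) = (-22733 - 1180394512)/(-45606 + 11719) = -1180417245/(-33887) = -1180417245*(-1/33887) = 168631035/4841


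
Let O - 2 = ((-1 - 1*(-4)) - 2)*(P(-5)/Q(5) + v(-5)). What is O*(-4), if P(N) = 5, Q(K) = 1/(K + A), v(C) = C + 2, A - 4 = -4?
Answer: -96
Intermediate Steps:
A = 0 (A = 4 - 4 = 0)
v(C) = 2 + C
Q(K) = 1/K (Q(K) = 1/(K + 0) = 1/K)
O = 24 (O = 2 + ((-1 - 1*(-4)) - 2)*(5/(1/5) + (2 - 5)) = 2 + ((-1 + 4) - 2)*(5/(1/5) - 3) = 2 + (3 - 2)*(5*5 - 3) = 2 + 1*(25 - 3) = 2 + 1*22 = 2 + 22 = 24)
O*(-4) = 24*(-4) = -96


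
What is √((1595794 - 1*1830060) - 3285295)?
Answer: I*√3519561 ≈ 1876.0*I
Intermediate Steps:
√((1595794 - 1*1830060) - 3285295) = √((1595794 - 1830060) - 3285295) = √(-234266 - 3285295) = √(-3519561) = I*√3519561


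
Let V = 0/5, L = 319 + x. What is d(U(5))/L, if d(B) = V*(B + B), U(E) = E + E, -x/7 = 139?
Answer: 0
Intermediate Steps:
x = -973 (x = -7*139 = -973)
U(E) = 2*E
L = -654 (L = 319 - 973 = -654)
V = 0 (V = 0*(1/5) = 0)
d(B) = 0 (d(B) = 0*(B + B) = 0*(2*B) = 0)
d(U(5))/L = 0/(-654) = 0*(-1/654) = 0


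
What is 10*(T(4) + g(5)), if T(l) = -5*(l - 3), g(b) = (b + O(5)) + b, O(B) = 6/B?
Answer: 62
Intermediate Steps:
g(b) = 6/5 + 2*b (g(b) = (b + 6/5) + b = (6/5 + b) + b = 6/5 + 2*b)
T(l) = 15 - 5*l (T(l) = -5*(-3 + l) = 15 - 5*l)
10*(T(4) + g(5)) = 10*((15 - 5*4) + (6/5 + 2*5)) = 10*((15 - 20) + (6/5 + 10)) = 10*(-5 + 56/5) = 10*(31/5) = 62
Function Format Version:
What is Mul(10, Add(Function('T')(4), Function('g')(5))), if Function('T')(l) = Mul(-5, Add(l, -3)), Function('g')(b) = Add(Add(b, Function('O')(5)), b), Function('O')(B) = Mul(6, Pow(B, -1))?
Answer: 62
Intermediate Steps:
Function('g')(b) = Add(Rational(6, 5), Mul(2, b)) (Function('g')(b) = Add(Add(b, Mul(6, Pow(5, -1))), b) = Add(Add(b, Mul(6, Rational(1, 5))), b) = Add(Add(b, Rational(6, 5)), b) = Add(Add(Rational(6, 5), b), b) = Add(Rational(6, 5), Mul(2, b)))
Function('T')(l) = Add(15, Mul(-5, l)) (Function('T')(l) = Mul(-5, Add(-3, l)) = Add(15, Mul(-5, l)))
Mul(10, Add(Function('T')(4), Function('g')(5))) = Mul(10, Add(Add(15, Mul(-5, 4)), Add(Rational(6, 5), Mul(2, 5)))) = Mul(10, Add(Add(15, -20), Add(Rational(6, 5), 10))) = Mul(10, Add(-5, Rational(56, 5))) = Mul(10, Rational(31, 5)) = 62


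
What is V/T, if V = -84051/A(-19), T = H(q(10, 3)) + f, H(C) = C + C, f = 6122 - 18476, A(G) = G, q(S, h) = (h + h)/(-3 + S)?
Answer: -196119/547618 ≈ -0.35813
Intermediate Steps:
q(S, h) = 2*h/(-3 + S) (q(S, h) = (2*h)/(-3 + S) = 2*h/(-3 + S))
f = -12354
H(C) = 2*C
T = -86466/7 (T = 2*(2*3/(-3 + 10)) - 12354 = 2*(2*3/7) - 12354 = 2*(2*3*(1/7)) - 12354 = 2*(6/7) - 12354 = 12/7 - 12354 = -86466/7 ≈ -12352.)
V = 84051/19 (V = -84051/(-19) = -84051*(-1/19) = 84051/19 ≈ 4423.7)
V/T = 84051/(19*(-86466/7)) = (84051/19)*(-7/86466) = -196119/547618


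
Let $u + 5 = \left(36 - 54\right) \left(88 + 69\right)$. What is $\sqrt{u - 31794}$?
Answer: $5 i \sqrt{1385} \approx 186.08 i$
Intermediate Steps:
$u = -2831$ ($u = -5 + \left(36 - 54\right) \left(88 + 69\right) = -5 - 2826 = -2831$)
$\sqrt{u - 31794} = \sqrt{-2831 - 31794} = \sqrt{-34625} = 5 i \sqrt{1385}$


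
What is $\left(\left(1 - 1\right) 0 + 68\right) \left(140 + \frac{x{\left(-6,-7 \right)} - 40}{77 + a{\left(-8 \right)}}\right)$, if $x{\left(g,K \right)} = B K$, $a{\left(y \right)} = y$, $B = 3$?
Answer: $\frac{652732}{69} \approx 9459.9$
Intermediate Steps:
$x{\left(g,K \right)} = 3 K$
$\left(\left(1 - 1\right) 0 + 68\right) \left(140 + \frac{x{\left(-6,-7 \right)} - 40}{77 + a{\left(-8 \right)}}\right) = \left(\left(1 - 1\right) 0 + 68\right) \left(140 + \frac{3 \left(-7\right) - 40}{77 - 8}\right) = \left(0 \cdot 0 + 68\right) \left(140 + \frac{-21 - 40}{69}\right) = \left(0 + 68\right) \left(140 - \frac{61}{69}\right) = 68 \left(140 - \frac{61}{69}\right) = 68 \cdot \frac{9599}{69} = \frac{652732}{69}$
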